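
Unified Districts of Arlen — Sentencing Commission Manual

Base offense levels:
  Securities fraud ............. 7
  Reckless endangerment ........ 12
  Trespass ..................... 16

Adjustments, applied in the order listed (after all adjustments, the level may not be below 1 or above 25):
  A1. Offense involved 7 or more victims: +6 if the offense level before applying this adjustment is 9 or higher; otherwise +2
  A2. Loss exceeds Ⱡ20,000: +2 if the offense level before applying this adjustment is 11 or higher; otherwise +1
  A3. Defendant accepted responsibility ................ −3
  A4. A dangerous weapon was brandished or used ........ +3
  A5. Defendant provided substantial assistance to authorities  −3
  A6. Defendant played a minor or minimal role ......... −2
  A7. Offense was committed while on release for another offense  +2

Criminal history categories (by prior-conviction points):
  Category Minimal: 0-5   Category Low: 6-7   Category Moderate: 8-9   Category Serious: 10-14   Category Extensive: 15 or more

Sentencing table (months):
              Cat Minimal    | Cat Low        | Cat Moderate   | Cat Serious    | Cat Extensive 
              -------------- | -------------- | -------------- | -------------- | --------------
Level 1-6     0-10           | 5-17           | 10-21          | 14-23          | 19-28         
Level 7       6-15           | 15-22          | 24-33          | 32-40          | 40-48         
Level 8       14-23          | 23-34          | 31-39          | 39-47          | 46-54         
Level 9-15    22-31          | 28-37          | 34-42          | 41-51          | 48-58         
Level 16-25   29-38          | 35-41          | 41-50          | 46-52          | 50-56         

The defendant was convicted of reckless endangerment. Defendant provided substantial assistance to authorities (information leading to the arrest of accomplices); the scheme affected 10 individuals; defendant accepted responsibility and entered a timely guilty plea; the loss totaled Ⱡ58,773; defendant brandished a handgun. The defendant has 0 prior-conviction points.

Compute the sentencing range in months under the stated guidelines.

Base offense level for reckless endangerment: 12.
A1 applies (level before this adjustment is 12 ≥ 9, so +6): 12 + 6 = 18.
A2 applies (level before this adjustment is 18 ≥ 11, so +2): 18 + 2 = 20.
A3 applies: 20 − 3 = 17.
A4 applies: 17 + 3 = 20.
A5 applies: 20 − 3 = 17.
A7 does not apply.
Final offense level: 17.
Criminal history: 0 prior points → Category Minimal (0-5).
Level 17 falls in the 16-25 band.
Grid: Level 16-25 × Category Minimal = 29-38 months.

29-38 months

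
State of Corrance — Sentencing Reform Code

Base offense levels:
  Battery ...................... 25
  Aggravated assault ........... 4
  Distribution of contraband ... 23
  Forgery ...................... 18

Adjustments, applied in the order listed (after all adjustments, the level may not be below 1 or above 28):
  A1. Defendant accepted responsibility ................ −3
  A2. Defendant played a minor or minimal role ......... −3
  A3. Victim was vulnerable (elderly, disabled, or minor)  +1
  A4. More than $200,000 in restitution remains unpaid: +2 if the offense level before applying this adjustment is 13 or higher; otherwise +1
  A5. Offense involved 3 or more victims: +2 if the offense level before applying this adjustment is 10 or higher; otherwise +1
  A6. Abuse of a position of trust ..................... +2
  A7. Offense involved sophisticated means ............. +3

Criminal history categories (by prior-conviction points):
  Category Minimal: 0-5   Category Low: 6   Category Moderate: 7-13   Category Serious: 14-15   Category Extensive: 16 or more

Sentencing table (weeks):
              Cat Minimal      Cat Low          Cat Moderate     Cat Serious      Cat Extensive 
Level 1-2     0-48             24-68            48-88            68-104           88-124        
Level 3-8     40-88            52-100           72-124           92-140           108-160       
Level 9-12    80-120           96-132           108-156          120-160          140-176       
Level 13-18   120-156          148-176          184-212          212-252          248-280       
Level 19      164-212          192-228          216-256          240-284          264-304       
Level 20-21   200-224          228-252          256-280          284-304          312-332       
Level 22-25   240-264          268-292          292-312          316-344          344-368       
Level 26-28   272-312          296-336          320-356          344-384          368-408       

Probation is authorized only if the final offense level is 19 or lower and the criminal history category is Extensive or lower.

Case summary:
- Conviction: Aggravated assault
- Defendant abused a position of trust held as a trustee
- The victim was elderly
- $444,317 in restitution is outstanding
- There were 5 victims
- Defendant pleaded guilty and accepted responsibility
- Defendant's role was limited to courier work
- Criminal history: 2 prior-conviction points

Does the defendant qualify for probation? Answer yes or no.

Yes

Base offense level for aggravated assault: 4.
A1 applies: 4 − 3 = 1.
A2 applies: 1 − 3 = -2.
A3 applies: -2 + 1 = -1.
A4 applies (level before this adjustment is -1 < 13, so +1): -1 + 1 = 0.
A5 applies (level before this adjustment is 0 < 10, so +1): 0 + 1 = 1.
A6 applies: 1 + 2 = 3.
Final offense level: 3.
Criminal history: 2 prior points → Category Minimal (0-5).
Level 3 falls in the 3-8 band.
Grid: Level 3-8 × Category Minimal = 40-88 weeks.
Probation check: level 3 ≤ 19 and category Minimal ≤ Extensive → eligible.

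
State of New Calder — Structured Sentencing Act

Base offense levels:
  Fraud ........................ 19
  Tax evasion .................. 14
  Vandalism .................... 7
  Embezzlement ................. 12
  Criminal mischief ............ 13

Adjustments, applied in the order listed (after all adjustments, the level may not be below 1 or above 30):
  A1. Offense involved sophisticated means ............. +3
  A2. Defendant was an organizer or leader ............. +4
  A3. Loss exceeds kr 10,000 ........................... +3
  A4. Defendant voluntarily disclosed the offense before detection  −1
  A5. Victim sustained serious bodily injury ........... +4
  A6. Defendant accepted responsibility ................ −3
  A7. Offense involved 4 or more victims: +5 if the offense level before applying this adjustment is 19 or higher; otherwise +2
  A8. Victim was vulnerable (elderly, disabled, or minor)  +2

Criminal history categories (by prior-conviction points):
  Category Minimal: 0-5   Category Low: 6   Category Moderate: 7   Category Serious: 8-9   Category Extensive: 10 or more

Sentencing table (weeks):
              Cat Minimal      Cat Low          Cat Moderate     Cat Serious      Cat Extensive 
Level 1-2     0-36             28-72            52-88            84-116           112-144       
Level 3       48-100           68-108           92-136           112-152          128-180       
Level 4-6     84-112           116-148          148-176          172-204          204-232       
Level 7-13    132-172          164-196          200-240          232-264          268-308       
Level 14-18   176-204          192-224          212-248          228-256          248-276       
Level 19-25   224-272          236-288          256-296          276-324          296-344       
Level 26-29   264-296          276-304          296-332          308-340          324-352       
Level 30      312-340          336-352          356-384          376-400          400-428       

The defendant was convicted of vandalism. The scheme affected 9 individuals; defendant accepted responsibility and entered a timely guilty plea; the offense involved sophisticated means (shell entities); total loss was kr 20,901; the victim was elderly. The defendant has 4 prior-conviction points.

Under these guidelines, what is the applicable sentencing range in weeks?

Base offense level for vandalism: 7.
A1 applies: 7 + 3 = 10.
A2 does not apply.
A3 applies: 10 + 3 = 13.
A4 does not apply.
A5 does not apply.
A6 applies: 13 − 3 = 10.
A7 applies (level before this adjustment is 10 < 19, so +2): 10 + 2 = 12.
A8 applies: 12 + 2 = 14.
Final offense level: 14.
Criminal history: 4 prior points → Category Minimal (0-5).
Level 14 falls in the 14-18 band.
Grid: Level 14-18 × Category Minimal = 176-204 weeks.

176-204 weeks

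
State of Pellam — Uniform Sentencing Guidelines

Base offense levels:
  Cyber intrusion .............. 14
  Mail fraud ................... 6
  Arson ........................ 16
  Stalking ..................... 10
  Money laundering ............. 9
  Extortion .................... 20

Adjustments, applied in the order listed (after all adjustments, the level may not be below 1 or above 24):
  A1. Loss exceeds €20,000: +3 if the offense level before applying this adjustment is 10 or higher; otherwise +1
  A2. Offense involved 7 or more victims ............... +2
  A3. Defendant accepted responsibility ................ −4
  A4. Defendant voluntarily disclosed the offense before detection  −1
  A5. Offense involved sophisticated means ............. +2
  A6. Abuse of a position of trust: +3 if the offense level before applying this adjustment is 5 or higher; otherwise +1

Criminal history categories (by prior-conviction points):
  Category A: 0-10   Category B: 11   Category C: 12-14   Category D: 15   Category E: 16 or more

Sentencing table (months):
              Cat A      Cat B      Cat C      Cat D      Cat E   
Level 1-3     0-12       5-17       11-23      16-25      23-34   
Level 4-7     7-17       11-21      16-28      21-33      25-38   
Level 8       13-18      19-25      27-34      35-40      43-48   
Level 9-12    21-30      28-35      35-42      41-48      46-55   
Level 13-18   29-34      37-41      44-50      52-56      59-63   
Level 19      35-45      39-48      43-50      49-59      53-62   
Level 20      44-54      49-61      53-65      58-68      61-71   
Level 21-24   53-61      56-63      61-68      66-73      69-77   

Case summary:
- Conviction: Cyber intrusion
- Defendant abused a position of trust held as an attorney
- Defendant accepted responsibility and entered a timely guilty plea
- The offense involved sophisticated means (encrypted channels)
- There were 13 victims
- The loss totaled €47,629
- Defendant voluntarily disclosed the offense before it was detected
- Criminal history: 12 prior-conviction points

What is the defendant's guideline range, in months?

43-50 months

Base offense level for cyber intrusion: 14.
A1 applies (level before this adjustment is 14 ≥ 10, so +3): 14 + 3 = 17.
A2 applies: 17 + 2 = 19.
A3 applies: 19 − 4 = 15.
A4 applies: 15 − 1 = 14.
A5 applies: 14 + 2 = 16.
A6 applies (level before this adjustment is 16 ≥ 5, so +3): 16 + 3 = 19.
Final offense level: 19.
Criminal history: 12 prior points → Category C (12-14).
Level 19 falls in the 19 band.
Grid: Level 19 × Category C = 43-50 months.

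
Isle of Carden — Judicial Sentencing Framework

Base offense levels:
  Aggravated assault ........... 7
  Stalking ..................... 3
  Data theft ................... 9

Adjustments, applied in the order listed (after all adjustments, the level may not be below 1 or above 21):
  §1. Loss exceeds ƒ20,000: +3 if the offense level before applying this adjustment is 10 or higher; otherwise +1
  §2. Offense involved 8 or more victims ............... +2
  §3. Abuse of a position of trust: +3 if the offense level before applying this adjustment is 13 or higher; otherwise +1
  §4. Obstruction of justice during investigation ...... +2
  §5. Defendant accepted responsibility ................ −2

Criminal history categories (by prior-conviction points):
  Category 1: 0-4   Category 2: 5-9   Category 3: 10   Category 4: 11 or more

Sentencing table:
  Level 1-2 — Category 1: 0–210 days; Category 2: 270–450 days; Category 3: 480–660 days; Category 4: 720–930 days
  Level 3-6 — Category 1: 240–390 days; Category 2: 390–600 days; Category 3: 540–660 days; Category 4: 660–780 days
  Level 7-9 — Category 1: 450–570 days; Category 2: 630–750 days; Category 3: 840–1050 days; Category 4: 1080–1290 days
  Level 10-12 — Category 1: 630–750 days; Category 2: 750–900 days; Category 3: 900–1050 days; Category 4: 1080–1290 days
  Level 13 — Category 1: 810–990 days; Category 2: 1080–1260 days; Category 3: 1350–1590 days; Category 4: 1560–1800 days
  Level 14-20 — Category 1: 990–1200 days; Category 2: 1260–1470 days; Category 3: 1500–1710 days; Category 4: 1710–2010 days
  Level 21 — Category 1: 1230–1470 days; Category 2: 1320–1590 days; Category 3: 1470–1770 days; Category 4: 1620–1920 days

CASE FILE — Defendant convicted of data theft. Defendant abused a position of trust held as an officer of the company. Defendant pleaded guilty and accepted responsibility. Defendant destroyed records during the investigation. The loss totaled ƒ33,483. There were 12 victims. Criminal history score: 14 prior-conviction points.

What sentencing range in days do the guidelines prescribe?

Base offense level for data theft: 9.
§1 applies (level before this adjustment is 9 < 10, so +1): 9 + 1 = 10.
§2 applies: 10 + 2 = 12.
§3 applies (level before this adjustment is 12 < 13, so +1): 12 + 1 = 13.
§4 applies: 13 + 2 = 15.
§5 applies: 15 − 2 = 13.
Final offense level: 13.
Criminal history: 14 prior points → Category 4 (11+).
Level 13 falls in the 13 band.
Grid: Level 13 × Category 4 = 1560-1800 days.

1560-1800 days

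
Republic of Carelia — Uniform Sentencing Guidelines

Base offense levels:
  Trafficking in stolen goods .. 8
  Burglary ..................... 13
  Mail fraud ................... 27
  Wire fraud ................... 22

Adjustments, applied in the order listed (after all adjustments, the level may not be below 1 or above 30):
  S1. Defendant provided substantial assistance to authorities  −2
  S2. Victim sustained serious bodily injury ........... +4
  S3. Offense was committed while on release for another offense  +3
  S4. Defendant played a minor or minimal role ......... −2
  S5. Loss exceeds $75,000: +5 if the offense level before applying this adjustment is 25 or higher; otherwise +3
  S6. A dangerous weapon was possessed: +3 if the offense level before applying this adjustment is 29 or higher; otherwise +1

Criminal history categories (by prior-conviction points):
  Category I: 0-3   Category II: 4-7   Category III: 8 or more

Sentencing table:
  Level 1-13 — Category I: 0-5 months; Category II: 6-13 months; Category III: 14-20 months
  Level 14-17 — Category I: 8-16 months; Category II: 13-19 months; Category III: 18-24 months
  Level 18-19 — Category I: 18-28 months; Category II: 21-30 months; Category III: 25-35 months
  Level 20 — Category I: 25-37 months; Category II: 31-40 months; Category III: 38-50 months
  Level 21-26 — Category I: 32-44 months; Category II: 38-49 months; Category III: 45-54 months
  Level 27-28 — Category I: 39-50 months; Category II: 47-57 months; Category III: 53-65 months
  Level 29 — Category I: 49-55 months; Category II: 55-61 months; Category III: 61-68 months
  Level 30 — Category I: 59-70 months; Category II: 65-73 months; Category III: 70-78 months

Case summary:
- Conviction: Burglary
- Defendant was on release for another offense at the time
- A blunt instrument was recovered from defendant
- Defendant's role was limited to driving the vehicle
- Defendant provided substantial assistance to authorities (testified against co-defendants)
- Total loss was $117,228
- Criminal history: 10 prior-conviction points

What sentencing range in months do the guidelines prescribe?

18-24 months

Base offense level for burglary: 13.
S1 applies: 13 − 2 = 11.
S3 applies: 11 + 3 = 14.
S4 applies: 14 − 2 = 12.
S5 applies (level before this adjustment is 12 < 25, so +3): 12 + 3 = 15.
S6 applies (level before this adjustment is 15 < 29, so +1): 15 + 1 = 16.
Final offense level: 16.
Criminal history: 10 prior points → Category III (8+).
Level 16 falls in the 14-17 band.
Grid: Level 14-17 × Category III = 18-24 months.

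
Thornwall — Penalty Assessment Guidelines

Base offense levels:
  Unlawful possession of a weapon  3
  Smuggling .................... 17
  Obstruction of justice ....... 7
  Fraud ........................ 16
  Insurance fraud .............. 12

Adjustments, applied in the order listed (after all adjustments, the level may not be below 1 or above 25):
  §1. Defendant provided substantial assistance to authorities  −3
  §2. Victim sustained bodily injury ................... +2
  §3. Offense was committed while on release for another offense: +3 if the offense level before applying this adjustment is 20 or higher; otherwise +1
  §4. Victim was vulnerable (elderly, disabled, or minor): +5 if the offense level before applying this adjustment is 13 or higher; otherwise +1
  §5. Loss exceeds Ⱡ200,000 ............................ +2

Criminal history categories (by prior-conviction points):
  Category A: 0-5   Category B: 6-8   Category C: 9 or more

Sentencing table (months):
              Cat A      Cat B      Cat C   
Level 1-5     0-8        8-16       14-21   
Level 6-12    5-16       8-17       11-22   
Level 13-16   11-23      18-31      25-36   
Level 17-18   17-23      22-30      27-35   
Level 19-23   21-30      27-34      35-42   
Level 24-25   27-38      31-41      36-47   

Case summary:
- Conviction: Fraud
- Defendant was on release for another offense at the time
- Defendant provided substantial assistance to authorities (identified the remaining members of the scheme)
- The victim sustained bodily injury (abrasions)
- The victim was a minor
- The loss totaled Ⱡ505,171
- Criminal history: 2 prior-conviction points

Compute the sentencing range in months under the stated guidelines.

Base offense level for fraud: 16.
§1 applies: 16 − 3 = 13.
§2 applies: 13 + 2 = 15.
§3 applies (level before this adjustment is 15 < 20, so +1): 15 + 1 = 16.
§4 applies (level before this adjustment is 16 ≥ 13, so +5): 16 + 5 = 21.
§5 applies: 21 + 2 = 23.
Final offense level: 23.
Criminal history: 2 prior points → Category A (0-5).
Level 23 falls in the 19-23 band.
Grid: Level 19-23 × Category A = 21-30 months.

21-30 months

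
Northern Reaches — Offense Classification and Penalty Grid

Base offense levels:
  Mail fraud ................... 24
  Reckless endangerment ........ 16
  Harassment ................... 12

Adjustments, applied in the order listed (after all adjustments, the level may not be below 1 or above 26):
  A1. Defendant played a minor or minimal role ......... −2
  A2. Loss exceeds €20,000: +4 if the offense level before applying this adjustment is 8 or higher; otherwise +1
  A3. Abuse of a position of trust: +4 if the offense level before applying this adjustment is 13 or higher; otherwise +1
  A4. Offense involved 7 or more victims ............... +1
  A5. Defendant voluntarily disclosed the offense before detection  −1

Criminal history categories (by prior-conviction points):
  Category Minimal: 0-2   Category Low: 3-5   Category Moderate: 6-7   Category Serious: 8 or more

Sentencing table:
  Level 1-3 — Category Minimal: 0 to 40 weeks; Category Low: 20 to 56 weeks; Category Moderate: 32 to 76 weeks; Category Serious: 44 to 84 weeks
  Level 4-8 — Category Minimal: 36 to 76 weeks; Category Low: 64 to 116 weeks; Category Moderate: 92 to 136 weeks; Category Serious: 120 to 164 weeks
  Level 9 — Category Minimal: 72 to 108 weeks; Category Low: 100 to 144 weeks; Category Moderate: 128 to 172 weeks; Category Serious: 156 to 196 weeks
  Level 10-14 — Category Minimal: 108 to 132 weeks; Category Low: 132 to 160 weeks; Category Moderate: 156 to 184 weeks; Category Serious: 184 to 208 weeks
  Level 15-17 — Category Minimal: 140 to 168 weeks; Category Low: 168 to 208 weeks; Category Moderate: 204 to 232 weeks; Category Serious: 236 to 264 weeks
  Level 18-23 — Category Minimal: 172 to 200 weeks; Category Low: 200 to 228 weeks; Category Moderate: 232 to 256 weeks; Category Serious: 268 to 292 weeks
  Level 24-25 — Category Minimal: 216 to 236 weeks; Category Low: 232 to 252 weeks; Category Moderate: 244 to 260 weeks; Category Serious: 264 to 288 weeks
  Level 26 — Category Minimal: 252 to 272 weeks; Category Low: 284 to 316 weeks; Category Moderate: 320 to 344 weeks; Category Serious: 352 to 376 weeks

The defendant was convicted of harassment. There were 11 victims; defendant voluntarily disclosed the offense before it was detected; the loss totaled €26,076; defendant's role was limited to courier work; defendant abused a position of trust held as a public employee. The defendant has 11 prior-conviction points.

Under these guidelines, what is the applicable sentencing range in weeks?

Base offense level for harassment: 12.
A1 applies: 12 − 2 = 10.
A2 applies (level before this adjustment is 10 ≥ 8, so +4): 10 + 4 = 14.
A3 applies (level before this adjustment is 14 ≥ 13, so +4): 14 + 4 = 18.
A4 applies: 18 + 1 = 19.
A5 applies: 19 − 1 = 18.
Final offense level: 18.
Criminal history: 11 prior points → Category Serious (8+).
Level 18 falls in the 18-23 band.
Grid: Level 18-23 × Category Serious = 268-292 weeks.

268-292 weeks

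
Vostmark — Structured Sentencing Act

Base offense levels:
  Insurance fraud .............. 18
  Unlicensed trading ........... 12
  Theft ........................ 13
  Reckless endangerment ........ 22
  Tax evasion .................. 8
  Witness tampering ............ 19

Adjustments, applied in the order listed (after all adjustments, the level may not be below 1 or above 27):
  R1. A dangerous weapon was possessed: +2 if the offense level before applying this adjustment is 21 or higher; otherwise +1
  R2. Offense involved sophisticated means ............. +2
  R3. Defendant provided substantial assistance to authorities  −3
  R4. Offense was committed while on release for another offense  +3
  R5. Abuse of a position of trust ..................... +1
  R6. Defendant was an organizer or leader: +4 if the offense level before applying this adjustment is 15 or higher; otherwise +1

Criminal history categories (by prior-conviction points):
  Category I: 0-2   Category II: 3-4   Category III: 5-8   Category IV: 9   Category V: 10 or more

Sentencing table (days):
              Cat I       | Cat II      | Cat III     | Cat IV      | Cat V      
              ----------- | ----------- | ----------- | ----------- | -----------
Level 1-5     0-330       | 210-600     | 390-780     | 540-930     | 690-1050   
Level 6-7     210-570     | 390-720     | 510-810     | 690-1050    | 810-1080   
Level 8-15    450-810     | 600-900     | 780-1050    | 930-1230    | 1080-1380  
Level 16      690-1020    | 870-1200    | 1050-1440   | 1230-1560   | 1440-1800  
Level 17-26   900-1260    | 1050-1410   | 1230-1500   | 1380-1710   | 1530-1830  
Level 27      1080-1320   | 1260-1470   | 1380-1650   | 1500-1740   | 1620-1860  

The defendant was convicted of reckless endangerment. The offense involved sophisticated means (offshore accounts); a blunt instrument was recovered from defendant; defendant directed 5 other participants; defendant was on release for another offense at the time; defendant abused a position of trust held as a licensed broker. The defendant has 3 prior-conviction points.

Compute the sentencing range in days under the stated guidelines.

1260-1470 days

Base offense level for reckless endangerment: 22.
R1 applies (level before this adjustment is 22 ≥ 21, so +2): 22 + 2 = 24.
R2 applies: 24 + 2 = 26.
R3 does not apply.
R4 applies: 26 + 3 = 29.
R5 applies: 29 + 1 = 30.
R6 applies (level before this adjustment is 30 ≥ 15, so +4): 30 + 4 = 34.
Level 34 exceeds the maximum of 27; capped at 27.
Final offense level: 27.
Criminal history: 3 prior points → Category II (3-4).
Level 27 falls in the 27 band.
Grid: Level 27 × Category II = 1260-1470 days.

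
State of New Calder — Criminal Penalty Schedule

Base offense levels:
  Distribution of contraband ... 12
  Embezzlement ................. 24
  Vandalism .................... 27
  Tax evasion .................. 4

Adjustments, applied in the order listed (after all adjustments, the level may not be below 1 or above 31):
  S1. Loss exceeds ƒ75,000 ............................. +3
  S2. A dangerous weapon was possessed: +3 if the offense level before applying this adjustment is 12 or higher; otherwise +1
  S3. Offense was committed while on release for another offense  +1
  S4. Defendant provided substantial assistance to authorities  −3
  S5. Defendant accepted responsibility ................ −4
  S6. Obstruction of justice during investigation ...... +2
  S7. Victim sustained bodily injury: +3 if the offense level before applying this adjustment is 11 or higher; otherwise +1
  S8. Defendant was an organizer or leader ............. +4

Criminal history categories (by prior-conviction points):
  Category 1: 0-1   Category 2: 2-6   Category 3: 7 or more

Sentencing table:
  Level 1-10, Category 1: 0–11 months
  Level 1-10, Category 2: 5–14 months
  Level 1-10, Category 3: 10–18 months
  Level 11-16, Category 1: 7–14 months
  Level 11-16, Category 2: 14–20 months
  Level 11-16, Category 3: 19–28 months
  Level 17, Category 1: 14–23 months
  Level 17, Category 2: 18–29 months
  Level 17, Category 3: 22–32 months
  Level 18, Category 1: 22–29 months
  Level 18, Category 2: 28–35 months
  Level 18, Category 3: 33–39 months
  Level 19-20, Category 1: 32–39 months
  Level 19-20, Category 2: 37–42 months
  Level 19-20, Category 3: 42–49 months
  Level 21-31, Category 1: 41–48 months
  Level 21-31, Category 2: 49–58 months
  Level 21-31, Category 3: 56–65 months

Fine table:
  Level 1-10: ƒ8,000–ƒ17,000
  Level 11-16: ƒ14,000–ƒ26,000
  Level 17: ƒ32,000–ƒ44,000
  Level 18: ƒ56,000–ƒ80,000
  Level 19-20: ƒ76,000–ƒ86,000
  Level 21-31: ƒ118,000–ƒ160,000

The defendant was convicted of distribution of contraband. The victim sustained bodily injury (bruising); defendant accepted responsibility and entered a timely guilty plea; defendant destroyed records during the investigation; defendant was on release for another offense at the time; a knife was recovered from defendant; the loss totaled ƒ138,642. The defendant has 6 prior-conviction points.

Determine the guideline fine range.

Base offense level for distribution of contraband: 12.
S1 applies: 12 + 3 = 15.
S2 applies (level before this adjustment is 15 ≥ 12, so +3): 15 + 3 = 18.
S3 applies: 18 + 1 = 19.
S4 does not apply.
S5 applies: 19 − 4 = 15.
S6 applies: 15 + 2 = 17.
S7 applies (level before this adjustment is 17 ≥ 11, so +3): 17 + 3 = 20.
S8 does not apply.
Final offense level: 20.
Level 20 falls in the 19-20 band.
Fine table: Level 19-20 → ƒ76,000–ƒ86,000.

ƒ76,000–ƒ86,000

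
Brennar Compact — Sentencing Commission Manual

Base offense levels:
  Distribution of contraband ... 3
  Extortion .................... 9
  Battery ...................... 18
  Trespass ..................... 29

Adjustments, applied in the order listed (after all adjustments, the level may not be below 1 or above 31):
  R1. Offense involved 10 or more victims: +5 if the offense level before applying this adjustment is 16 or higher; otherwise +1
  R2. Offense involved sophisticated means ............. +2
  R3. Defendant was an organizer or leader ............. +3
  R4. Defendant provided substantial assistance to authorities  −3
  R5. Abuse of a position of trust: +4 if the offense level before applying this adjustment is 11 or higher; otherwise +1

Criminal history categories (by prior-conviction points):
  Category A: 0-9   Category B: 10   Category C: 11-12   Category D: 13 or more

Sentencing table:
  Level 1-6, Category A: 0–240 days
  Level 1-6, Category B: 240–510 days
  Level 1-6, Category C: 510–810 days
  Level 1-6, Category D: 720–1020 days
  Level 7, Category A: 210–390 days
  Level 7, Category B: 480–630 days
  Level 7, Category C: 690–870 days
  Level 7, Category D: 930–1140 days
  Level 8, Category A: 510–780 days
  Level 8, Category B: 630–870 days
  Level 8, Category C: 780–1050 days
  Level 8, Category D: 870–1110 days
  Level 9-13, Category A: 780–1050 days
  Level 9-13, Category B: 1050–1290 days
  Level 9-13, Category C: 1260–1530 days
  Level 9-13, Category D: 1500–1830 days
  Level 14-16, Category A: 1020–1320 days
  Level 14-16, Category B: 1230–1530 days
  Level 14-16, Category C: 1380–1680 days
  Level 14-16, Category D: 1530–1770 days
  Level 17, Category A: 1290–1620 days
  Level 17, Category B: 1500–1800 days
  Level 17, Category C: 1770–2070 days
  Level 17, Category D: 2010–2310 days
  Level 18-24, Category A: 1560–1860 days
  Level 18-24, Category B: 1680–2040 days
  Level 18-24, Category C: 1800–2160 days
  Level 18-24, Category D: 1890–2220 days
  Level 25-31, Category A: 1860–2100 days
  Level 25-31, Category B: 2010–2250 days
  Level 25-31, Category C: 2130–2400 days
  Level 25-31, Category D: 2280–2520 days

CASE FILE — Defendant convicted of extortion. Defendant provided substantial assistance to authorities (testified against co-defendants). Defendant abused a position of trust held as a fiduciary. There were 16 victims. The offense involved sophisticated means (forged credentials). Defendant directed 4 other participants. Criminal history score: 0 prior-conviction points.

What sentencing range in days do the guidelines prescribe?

1020-1320 days

Base offense level for extortion: 9.
R1 applies (level before this adjustment is 9 < 16, so +1): 9 + 1 = 10.
R2 applies: 10 + 2 = 12.
R3 applies: 12 + 3 = 15.
R4 applies: 15 − 3 = 12.
R5 applies (level before this adjustment is 12 ≥ 11, so +4): 12 + 4 = 16.
Final offense level: 16.
Criminal history: 0 prior points → Category A (0-9).
Level 16 falls in the 14-16 band.
Grid: Level 14-16 × Category A = 1020-1320 days.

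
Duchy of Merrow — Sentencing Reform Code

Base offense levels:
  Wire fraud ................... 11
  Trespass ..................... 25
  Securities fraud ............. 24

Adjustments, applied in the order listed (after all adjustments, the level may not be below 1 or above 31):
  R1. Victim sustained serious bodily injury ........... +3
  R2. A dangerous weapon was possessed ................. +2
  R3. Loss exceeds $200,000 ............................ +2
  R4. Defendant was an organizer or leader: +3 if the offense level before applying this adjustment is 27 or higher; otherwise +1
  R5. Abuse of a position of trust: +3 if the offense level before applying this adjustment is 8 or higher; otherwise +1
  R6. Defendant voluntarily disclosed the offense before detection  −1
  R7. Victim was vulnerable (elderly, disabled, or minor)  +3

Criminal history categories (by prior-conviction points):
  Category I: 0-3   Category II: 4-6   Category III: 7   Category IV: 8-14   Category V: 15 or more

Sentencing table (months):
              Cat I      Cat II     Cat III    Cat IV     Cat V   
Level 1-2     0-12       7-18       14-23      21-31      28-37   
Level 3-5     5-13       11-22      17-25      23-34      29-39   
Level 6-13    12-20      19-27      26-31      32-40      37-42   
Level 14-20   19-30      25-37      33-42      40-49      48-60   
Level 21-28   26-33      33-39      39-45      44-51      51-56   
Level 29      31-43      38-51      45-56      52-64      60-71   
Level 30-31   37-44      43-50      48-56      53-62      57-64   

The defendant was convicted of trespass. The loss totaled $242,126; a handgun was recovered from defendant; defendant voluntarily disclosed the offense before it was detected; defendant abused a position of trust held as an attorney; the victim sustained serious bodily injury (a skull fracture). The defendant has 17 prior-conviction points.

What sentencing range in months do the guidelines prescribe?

57-64 months

Base offense level for trespass: 25.
R1 applies: 25 + 3 = 28.
R2 applies: 28 + 2 = 30.
R3 applies: 30 + 2 = 32.
R5 applies (level before this adjustment is 32 ≥ 8, so +3): 32 + 3 = 35.
R6 applies: 35 − 1 = 34.
R7 does not apply.
Level 34 exceeds the maximum of 31; capped at 31.
Final offense level: 31.
Criminal history: 17 prior points → Category V (15+).
Level 31 falls in the 30-31 band.
Grid: Level 30-31 × Category V = 57-64 months.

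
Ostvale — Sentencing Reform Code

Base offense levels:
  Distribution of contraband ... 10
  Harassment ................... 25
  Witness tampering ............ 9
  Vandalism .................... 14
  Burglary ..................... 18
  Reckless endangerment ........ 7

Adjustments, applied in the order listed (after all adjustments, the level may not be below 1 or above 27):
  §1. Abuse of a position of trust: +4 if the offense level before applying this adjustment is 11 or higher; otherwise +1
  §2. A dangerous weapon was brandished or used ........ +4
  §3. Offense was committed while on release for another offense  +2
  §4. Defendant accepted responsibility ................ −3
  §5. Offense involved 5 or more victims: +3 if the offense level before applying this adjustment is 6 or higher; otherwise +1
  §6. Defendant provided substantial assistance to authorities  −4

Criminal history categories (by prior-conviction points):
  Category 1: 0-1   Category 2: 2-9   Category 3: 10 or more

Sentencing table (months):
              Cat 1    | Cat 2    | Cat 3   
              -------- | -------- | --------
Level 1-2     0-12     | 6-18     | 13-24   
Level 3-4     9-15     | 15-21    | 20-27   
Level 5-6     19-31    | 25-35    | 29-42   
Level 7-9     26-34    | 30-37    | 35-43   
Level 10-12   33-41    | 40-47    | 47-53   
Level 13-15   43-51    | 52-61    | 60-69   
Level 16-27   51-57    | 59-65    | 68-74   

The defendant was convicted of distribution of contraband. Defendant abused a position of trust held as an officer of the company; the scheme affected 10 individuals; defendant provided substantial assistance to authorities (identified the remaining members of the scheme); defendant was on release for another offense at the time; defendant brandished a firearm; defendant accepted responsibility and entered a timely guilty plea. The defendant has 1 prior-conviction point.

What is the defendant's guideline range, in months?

43-51 months

Base offense level for distribution of contraband: 10.
§1 applies (level before this adjustment is 10 < 11, so +1): 10 + 1 = 11.
§2 applies: 11 + 4 = 15.
§3 applies: 15 + 2 = 17.
§4 applies: 17 − 3 = 14.
§5 applies (level before this adjustment is 14 ≥ 6, so +3): 14 + 3 = 17.
§6 applies: 17 − 4 = 13.
Final offense level: 13.
Criminal history: 1 prior point → Category 1 (0-1).
Level 13 falls in the 13-15 band.
Grid: Level 13-15 × Category 1 = 43-51 months.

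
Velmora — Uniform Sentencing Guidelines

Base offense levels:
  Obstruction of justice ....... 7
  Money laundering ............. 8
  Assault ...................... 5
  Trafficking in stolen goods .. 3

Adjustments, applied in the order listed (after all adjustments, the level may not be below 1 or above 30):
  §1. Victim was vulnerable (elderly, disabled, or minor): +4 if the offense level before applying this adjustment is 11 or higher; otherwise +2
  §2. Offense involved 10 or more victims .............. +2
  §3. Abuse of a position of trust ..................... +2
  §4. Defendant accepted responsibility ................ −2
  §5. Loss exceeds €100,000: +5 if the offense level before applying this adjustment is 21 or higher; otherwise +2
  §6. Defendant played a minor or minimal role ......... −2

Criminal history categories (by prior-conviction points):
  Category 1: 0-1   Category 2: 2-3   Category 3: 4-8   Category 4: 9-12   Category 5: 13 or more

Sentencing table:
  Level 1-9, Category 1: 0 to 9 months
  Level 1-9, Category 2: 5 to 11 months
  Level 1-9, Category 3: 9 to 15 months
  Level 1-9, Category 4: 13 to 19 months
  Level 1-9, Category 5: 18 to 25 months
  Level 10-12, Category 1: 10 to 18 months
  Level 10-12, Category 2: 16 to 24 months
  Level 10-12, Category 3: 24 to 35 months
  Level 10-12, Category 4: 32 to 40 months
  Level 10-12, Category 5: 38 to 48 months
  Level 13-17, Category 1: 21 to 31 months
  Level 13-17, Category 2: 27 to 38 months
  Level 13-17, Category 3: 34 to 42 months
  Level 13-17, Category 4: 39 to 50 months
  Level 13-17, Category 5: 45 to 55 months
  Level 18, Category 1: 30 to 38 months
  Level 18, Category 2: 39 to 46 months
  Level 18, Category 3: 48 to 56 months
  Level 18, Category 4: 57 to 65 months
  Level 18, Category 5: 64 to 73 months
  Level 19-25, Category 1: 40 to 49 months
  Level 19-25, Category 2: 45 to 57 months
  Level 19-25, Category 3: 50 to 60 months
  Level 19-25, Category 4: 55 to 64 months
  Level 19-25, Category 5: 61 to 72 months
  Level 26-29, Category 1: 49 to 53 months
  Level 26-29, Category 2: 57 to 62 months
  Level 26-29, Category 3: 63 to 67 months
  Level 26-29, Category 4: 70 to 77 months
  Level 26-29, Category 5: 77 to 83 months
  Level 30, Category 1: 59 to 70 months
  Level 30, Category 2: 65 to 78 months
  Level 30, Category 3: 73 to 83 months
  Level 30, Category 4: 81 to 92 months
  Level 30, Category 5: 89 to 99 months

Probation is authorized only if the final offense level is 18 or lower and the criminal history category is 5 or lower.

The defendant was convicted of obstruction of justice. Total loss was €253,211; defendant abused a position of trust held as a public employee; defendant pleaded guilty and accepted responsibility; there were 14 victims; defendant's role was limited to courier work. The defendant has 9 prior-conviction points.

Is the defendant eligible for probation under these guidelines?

Yes

Base offense level for obstruction of justice: 7.
§2 applies: 7 + 2 = 9.
§3 applies: 9 + 2 = 11.
§4 applies: 11 − 2 = 9.
§5 applies (level before this adjustment is 9 < 21, so +2): 9 + 2 = 11.
§6 applies: 11 − 2 = 9.
Final offense level: 9.
Criminal history: 9 prior points → Category 4 (9-12).
Level 9 falls in the 1-9 band.
Grid: Level 1-9 × Category 4 = 13-19 months.
Probation check: level 9 ≤ 18 and category 4 ≤ 5 → eligible.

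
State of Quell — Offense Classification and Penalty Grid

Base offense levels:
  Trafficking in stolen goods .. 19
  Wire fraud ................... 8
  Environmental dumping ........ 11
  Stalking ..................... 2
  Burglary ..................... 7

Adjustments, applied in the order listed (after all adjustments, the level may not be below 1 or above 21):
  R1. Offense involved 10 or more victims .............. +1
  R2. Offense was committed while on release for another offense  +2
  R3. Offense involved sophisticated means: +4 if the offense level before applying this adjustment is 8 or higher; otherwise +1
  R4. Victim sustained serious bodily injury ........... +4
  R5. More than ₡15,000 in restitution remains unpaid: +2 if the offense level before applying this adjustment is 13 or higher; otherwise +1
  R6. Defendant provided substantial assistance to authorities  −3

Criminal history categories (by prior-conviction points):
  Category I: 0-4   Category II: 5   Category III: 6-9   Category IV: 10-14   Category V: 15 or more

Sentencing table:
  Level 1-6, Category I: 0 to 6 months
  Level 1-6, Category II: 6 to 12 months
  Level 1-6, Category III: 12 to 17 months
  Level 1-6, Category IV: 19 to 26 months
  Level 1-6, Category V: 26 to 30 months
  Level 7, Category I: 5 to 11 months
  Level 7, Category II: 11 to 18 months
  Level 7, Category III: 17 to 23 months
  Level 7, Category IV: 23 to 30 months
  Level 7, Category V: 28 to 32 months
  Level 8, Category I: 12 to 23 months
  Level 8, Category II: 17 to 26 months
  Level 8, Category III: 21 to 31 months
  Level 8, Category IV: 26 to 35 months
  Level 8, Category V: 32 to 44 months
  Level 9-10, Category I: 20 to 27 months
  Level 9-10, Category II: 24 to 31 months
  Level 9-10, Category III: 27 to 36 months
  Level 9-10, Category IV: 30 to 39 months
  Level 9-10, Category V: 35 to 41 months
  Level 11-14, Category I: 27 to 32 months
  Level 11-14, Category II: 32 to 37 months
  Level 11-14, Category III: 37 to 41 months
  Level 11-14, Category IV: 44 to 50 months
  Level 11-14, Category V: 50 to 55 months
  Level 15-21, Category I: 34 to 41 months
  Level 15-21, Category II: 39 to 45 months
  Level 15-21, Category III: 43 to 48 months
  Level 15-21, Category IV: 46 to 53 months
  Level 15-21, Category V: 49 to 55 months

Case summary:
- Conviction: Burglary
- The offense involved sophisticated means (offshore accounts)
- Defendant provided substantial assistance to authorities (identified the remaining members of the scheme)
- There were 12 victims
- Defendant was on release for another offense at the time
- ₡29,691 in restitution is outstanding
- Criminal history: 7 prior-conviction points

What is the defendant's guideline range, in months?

Base offense level for burglary: 7.
R1 applies: 7 + 1 = 8.
R2 applies: 8 + 2 = 10.
R3 applies (level before this adjustment is 10 ≥ 8, so +4): 10 + 4 = 14.
R4 does not apply.
R5 applies (level before this adjustment is 14 ≥ 13, so +2): 14 + 2 = 16.
R6 applies: 16 − 3 = 13.
Final offense level: 13.
Criminal history: 7 prior points → Category III (6-9).
Level 13 falls in the 11-14 band.
Grid: Level 11-14 × Category III = 37-41 months.

37-41 months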